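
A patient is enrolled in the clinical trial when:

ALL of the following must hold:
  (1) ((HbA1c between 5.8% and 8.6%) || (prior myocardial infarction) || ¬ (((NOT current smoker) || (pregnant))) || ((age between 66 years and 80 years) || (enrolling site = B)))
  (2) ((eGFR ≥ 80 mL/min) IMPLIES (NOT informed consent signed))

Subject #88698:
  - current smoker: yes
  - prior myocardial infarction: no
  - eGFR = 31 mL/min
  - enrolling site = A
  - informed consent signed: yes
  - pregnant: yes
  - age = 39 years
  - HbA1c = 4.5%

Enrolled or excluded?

Excluded

Atomic conditions:
  HbA1c between 5.8% and 8.6%: 4.5 in [5.8, 8.6] is false
  prior myocardial infarction: no → false
  NOT current smoker: yes → false
  pregnant: yes → true
  age between 66 years and 80 years: 39 in [66, 80] is false
  enrolling site = B: A == B is false
  eGFR ≥ 80 mL/min: 31 ≥ 80 is false
  NOT informed consent signed: yes → false
Combine:
[1.3.1] false OR true = true
[1.3] NOT true = false
[1.4] false OR false = false
[1] false OR false OR false OR false = false
[2] false → false (antecedent false ⇒ implication holds) = true
[root] false AND true = false
Overall: false → excluded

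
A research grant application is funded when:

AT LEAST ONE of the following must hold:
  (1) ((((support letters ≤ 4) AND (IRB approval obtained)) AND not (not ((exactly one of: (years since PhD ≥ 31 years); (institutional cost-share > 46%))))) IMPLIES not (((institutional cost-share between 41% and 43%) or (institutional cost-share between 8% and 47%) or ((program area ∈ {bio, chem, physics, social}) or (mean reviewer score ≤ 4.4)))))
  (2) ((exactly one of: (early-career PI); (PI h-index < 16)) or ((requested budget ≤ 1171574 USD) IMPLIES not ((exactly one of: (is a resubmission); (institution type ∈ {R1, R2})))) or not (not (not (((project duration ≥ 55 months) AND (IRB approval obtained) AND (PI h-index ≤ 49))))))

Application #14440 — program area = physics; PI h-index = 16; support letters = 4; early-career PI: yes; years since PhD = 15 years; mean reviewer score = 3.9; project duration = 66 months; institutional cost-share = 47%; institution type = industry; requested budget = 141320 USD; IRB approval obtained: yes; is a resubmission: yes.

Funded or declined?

Atomic conditions:
  support letters ≤ 4: 4 ≤ 4 is true
  IRB approval obtained: yes → true
  years since PhD ≥ 31 years: 15 ≥ 31 is false
  institutional cost-share > 46%: 47 > 46 is true
  institutional cost-share between 41% and 43%: 47 in [41, 43] is false
  institutional cost-share between 8% and 47%: 47 in [8, 47] is true
  program area ∈ {bio, chem, physics, social}: physics is in the set → true
  mean reviewer score ≤ 4.4: 3.9 ≤ 4.4 is true
  early-career PI: yes → true
  PI h-index < 16: 16 < 16 is false
  requested budget ≤ 1171574 USD: 141320 ≤ 1171574 is true
  is a resubmission: yes → true
  institution type ∈ {R1, R2}: industry is not in the set → false
  project duration ≥ 55 months: 66 ≥ 55 is true
  PI h-index ≤ 49: 16 ≤ 49 is true
Combine:
[1.1.1] true AND true = true
[1.1.2.1.1] exactly-one(false, true) = true
[1.1.2.1] NOT true = false
[1.1.2] NOT false = true
[1.1] true AND true = true
[1.2.1.3] true OR true = true
[1.2.1] false OR true OR true = true
[1.2] NOT true = false
[1] true → false = false
[2.1] exactly-one(true, false) = true
[2.2.2.1] exactly-one(true, false) = true
[2.2.2] NOT true = false
[2.2] true → false = false
[2.3.1.1.1] true AND true AND true = true
[2.3.1.1] NOT true = false
[2.3.1] NOT false = true
[2.3] NOT true = false
[2] true OR false OR false = true
[root] false OR true = true
Overall: true → funded

Funded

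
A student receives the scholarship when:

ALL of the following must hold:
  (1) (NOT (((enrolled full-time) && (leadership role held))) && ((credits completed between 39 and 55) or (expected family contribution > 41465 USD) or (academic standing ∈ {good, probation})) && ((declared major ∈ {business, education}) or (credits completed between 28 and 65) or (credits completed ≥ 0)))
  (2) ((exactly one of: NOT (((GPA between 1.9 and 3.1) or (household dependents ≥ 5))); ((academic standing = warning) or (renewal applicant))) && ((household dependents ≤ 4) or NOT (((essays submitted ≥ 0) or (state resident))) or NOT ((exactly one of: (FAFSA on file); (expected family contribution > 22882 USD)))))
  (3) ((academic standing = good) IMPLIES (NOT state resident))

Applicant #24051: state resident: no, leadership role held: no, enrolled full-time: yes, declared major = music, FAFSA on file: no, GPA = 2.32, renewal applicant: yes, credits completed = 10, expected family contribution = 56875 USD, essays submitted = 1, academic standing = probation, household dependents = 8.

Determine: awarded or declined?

Atomic conditions:
  enrolled full-time: yes → true
  leadership role held: no → false
  credits completed between 39 and 55: 10 in [39, 55] is false
  expected family contribution > 41465 USD: 56875 > 41465 is true
  academic standing ∈ {good, probation}: probation is in the set → true
  declared major ∈ {business, education}: music is not in the set → false
  credits completed between 28 and 65: 10 in [28, 65] is false
  credits completed ≥ 0: 10 ≥ 0 is true
  GPA between 1.9 and 3.1: 2.32 in [1.9, 3.1] is true
  household dependents ≥ 5: 8 ≥ 5 is true
  academic standing = warning: probation == warning is false
  renewal applicant: yes → true
  household dependents ≤ 4: 8 ≤ 4 is false
  essays submitted ≥ 0: 1 ≥ 0 is true
  state resident: no → false
  FAFSA on file: no → false
  expected family contribution > 22882 USD: 56875 > 22882 is true
  academic standing = good: probation == good is false
  NOT state resident: no → true
Combine:
[1.1.1] true AND false = false
[1.1] NOT false = true
[1.2] false OR true OR true = true
[1.3] false OR false OR true = true
[1] true AND true AND true = true
[2.1.1.1] true OR true = true
[2.1.1] NOT true = false
[2.1.2] false OR true = true
[2.1] exactly-one(false, true) = true
[2.2.2.1] true OR false = true
[2.2.2] NOT true = false
[2.2.3.1] exactly-one(false, true) = true
[2.2.3] NOT true = false
[2.2] false OR false OR false = false
[2] true AND false = false
[3] false → true (antecedent false ⇒ implication holds) = true
[root] true AND false AND true = false
Overall: false → declined

Declined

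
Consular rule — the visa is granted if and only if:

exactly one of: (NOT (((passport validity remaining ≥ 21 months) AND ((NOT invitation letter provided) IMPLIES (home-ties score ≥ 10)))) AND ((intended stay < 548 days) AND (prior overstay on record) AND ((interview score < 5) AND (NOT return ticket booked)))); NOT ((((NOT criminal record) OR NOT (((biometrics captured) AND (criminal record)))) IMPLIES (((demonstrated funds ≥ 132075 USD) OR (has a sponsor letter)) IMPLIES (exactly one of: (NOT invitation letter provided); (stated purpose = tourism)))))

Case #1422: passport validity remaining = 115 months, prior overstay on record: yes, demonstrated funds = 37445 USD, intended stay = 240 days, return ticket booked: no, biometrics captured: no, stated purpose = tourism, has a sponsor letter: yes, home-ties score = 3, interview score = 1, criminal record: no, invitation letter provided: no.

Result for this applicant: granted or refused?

Refused

Atomic conditions:
  passport validity remaining ≥ 21 months: 115 ≥ 21 is true
  NOT invitation letter provided: no → true
  home-ties score ≥ 10: 3 ≥ 10 is false
  intended stay < 548 days: 240 < 548 is true
  prior overstay on record: yes → true
  interview score < 5: 1 < 5 is true
  NOT return ticket booked: no → true
  NOT criminal record: no → true
  biometrics captured: no → false
  criminal record: no → false
  demonstrated funds ≥ 132075 USD: 37445 ≥ 132075 is false
  has a sponsor letter: yes → true
  stated purpose = tourism: tourism == tourism is true
Combine:
[1.1.1.2] true → false = false
[1.1.1] true AND false = false
[1.1] NOT false = true
[1.2.3] true AND true = true
[1.2] true AND true AND true = true
[1] true AND true = true
[2.1.1.2.1] false AND false = false
[2.1.1.2] NOT false = true
[2.1.1] true OR true = true
[2.1.2.1] false OR true = true
[2.1.2.2] exactly-one(true, true) = false
[2.1.2] true → false = false
[2.1] true → false = false
[2] NOT false = true
[root] exactly-one(true, true) = false
Overall: false → refused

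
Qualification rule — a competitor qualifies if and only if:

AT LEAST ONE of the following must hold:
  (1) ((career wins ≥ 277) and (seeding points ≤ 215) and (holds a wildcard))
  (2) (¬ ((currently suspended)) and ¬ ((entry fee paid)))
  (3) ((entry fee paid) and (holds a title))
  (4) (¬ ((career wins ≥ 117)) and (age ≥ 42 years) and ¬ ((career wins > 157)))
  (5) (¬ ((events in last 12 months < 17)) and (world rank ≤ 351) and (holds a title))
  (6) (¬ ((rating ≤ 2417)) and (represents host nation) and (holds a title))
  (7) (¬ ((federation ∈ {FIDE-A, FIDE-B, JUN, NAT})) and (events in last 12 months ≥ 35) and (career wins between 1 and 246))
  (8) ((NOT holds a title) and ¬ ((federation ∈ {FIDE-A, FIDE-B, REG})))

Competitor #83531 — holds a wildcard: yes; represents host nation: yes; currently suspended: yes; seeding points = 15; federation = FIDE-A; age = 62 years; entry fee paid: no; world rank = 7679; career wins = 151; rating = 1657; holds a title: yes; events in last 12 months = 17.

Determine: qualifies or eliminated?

Atomic conditions:
  career wins ≥ 277: 151 ≥ 277 is false
  seeding points ≤ 215: 15 ≤ 215 is true
  holds a wildcard: yes → true
  currently suspended: yes → true
  entry fee paid: no → false
  holds a title: yes → true
  career wins ≥ 117: 151 ≥ 117 is true
  age ≥ 42 years: 62 ≥ 42 is true
  career wins > 157: 151 > 157 is false
  events in last 12 months < 17: 17 < 17 is false
  world rank ≤ 351: 7679 ≤ 351 is false
  rating ≤ 2417: 1657 ≤ 2417 is true
  represents host nation: yes → true
  federation ∈ {FIDE-A, FIDE-B, JUN, NAT}: FIDE-A is in the set → true
  events in last 12 months ≥ 35: 17 ≥ 35 is false
  career wins between 1 and 246: 151 in [1, 246] is true
  NOT holds a title: yes → false
  federation ∈ {FIDE-A, FIDE-B, REG}: FIDE-A is in the set → true
Combine:
[1] false AND true AND true = false
[2.1] NOT true = false
[2.2] NOT false = true
[2] false AND true = false
[3] false AND true = false
[4.1] NOT true = false
[4.3] NOT false = true
[4] false AND true AND true = false
[5.1] NOT false = true
[5] true AND false AND true = false
[6.1] NOT true = false
[6] false AND true AND true = false
[7.1] NOT true = false
[7] false AND false AND true = false
[8.2] NOT true = false
[8] false AND false = false
[root] false OR false OR false OR false OR false OR false OR false OR false = false
Overall: false → eliminated

Eliminated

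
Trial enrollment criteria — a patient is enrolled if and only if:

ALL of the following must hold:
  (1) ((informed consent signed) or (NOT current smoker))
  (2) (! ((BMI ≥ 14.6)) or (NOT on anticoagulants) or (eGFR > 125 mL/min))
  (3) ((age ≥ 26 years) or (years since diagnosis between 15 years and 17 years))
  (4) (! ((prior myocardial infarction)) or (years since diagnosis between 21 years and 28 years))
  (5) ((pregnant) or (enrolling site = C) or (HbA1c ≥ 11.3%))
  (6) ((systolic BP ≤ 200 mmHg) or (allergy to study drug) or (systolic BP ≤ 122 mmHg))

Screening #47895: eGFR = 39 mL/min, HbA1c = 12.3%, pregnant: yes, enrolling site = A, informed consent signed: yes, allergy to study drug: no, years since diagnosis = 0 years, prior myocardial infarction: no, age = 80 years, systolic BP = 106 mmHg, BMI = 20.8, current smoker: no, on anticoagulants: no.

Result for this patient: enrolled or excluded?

Enrolled

Atomic conditions:
  informed consent signed: yes → true
  NOT current smoker: no → true
  BMI ≥ 14.6: 20.8 ≥ 14.6 is true
  NOT on anticoagulants: no → true
  eGFR > 125 mL/min: 39 > 125 is false
  age ≥ 26 years: 80 ≥ 26 is true
  years since diagnosis between 15 years and 17 years: 0 in [15, 17] is false
  prior myocardial infarction: no → false
  years since diagnosis between 21 years and 28 years: 0 in [21, 28] is false
  pregnant: yes → true
  enrolling site = C: A == C is false
  HbA1c ≥ 11.3%: 12.3 ≥ 11.3 is true
  systolic BP ≤ 200 mmHg: 106 ≤ 200 is true
  allergy to study drug: no → false
  systolic BP ≤ 122 mmHg: 106 ≤ 122 is true
Combine:
[1] true OR true = true
[2.1] NOT true = false
[2] false OR true OR false = true
[3] true OR false = true
[4.1] NOT false = true
[4] true OR false = true
[5] true OR false OR true = true
[6] true OR false OR true = true
[root] true AND true AND true AND true AND true AND true = true
Overall: true → enrolled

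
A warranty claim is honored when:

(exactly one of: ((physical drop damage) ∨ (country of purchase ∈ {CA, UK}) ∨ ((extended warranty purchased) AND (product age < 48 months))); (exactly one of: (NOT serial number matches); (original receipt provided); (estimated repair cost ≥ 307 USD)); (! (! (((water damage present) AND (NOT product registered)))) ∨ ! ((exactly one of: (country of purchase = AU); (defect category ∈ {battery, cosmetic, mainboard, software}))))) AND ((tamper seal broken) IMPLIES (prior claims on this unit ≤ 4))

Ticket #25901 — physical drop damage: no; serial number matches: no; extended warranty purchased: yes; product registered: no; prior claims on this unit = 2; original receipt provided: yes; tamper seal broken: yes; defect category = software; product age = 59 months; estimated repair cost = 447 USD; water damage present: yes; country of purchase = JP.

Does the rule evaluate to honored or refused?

Atomic conditions:
  physical drop damage: no → false
  country of purchase ∈ {CA, UK}: JP is not in the set → false
  extended warranty purchased: yes → true
  product age < 48 months: 59 < 48 is false
  NOT serial number matches: no → true
  original receipt provided: yes → true
  estimated repair cost ≥ 307 USD: 447 ≥ 307 is true
  water damage present: yes → true
  NOT product registered: no → true
  country of purchase = AU: JP == AU is false
  defect category ∈ {battery, cosmetic, mainboard, software}: software is in the set → true
  tamper seal broken: yes → true
  prior claims on this unit ≤ 4: 2 ≤ 4 is true
Combine:
[1.1.3] true AND false = false
[1.1] false OR false OR false = false
[1.2] exactly-one(true, true, true) = false
[1.3.1.1.1] true AND true = true
[1.3.1.1] NOT true = false
[1.3.1] NOT false = true
[1.3.2.1] exactly-one(false, true) = true
[1.3.2] NOT true = false
[1.3] true OR false = true
[1] exactly-one(false, false, true) = true
[2] true → true = true
[root] true AND true = true
Overall: true → honored

Honored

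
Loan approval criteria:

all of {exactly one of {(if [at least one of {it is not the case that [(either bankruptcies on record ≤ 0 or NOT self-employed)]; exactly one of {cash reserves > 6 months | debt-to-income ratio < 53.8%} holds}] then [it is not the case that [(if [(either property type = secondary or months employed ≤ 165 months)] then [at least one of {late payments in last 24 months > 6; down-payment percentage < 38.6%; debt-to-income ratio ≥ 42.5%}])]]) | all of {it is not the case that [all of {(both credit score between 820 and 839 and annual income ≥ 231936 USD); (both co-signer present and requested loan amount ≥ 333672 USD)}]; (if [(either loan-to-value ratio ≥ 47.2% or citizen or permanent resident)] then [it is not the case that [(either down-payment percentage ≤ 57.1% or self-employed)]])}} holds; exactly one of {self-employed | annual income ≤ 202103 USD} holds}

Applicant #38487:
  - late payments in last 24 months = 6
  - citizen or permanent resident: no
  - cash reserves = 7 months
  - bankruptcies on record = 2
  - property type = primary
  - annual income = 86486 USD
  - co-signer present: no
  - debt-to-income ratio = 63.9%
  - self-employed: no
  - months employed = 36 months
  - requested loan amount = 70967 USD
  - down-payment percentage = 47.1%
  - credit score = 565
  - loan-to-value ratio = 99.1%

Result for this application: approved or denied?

Atomic conditions:
  bankruptcies on record ≤ 0: 2 ≤ 0 is false
  NOT self-employed: no → true
  cash reserves > 6 months: 7 > 6 is true
  debt-to-income ratio < 53.8%: 63.9 < 53.8 is false
  property type = secondary: primary == secondary is false
  months employed ≤ 165 months: 36 ≤ 165 is true
  late payments in last 24 months > 6: 6 > 6 is false
  down-payment percentage < 38.6%: 47.1 < 38.6 is false
  debt-to-income ratio ≥ 42.5%: 63.9 ≥ 42.5 is true
  credit score between 820 and 839: 565 in [820, 839] is false
  annual income ≥ 231936 USD: 86486 ≥ 231936 is false
  co-signer present: no → false
  requested loan amount ≥ 333672 USD: 70967 ≥ 333672 is false
  loan-to-value ratio ≥ 47.2%: 99.1 ≥ 47.2 is true
  citizen or permanent resident: no → false
  down-payment percentage ≤ 57.1%: 47.1 ≤ 57.1 is true
  self-employed: no → false
  annual income ≤ 202103 USD: 86486 ≤ 202103 is true
Combine:
[1.1.1.1.1] false OR true = true
[1.1.1.1] NOT true = false
[1.1.1.2] exactly-one(true, false) = true
[1.1.1] false OR true = true
[1.1.2.1.1] false OR true = true
[1.1.2.1.2] false OR false OR true = true
[1.1.2.1] true → true = true
[1.1.2] NOT true = false
[1.1] true → false = false
[1.2.1.1.1] false AND false = false
[1.2.1.1.2] false AND false = false
[1.2.1.1] false AND false = false
[1.2.1] NOT false = true
[1.2.2.1] true OR false = true
[1.2.2.2.1] true OR false = true
[1.2.2.2] NOT true = false
[1.2.2] true → false = false
[1.2] true AND false = false
[1] exactly-one(false, false) = false
[2] exactly-one(false, true) = true
[root] false AND true = false
Overall: false → denied

Denied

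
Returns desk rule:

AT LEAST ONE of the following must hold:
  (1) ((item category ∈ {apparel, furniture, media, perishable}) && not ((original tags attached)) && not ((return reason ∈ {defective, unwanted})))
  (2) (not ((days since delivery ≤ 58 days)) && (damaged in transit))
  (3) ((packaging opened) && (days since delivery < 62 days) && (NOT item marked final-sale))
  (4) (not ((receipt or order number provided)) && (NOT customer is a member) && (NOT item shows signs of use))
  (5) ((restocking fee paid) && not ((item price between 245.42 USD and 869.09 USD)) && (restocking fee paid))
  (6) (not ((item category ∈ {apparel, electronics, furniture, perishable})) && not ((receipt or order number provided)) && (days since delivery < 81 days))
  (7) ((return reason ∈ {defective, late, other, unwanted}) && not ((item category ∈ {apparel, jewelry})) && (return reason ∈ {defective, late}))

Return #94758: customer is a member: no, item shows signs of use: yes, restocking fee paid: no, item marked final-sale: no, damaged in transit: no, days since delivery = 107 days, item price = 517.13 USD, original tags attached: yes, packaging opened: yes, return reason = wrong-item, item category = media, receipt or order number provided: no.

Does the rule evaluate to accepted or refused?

Atomic conditions:
  item category ∈ {apparel, furniture, media, perishable}: media is in the set → true
  original tags attached: yes → true
  return reason ∈ {defective, unwanted}: wrong-item is not in the set → false
  days since delivery ≤ 58 days: 107 ≤ 58 is false
  damaged in transit: no → false
  packaging opened: yes → true
  days since delivery < 62 days: 107 < 62 is false
  NOT item marked final-sale: no → true
  receipt or order number provided: no → false
  NOT customer is a member: no → true
  NOT item shows signs of use: yes → false
  restocking fee paid: no → false
  item price between 245.42 USD and 869.09 USD: 517.13 in [245.42, 869.09] is true
  item category ∈ {apparel, electronics, furniture, perishable}: media is not in the set → false
  days since delivery < 81 days: 107 < 81 is false
  return reason ∈ {defective, late, other, unwanted}: wrong-item is not in the set → false
  item category ∈ {apparel, jewelry}: media is not in the set → false
  return reason ∈ {defective, late}: wrong-item is not in the set → false
Combine:
[1.2] NOT true = false
[1.3] NOT false = true
[1] true AND false AND true = false
[2.1] NOT false = true
[2] true AND false = false
[3] true AND false AND true = false
[4.1] NOT false = true
[4] true AND true AND false = false
[5.2] NOT true = false
[5] false AND false AND false = false
[6.1] NOT false = true
[6.2] NOT false = true
[6] true AND true AND false = false
[7.2] NOT false = true
[7] false AND true AND false = false
[root] false OR false OR false OR false OR false OR false OR false = false
Overall: false → refused

Refused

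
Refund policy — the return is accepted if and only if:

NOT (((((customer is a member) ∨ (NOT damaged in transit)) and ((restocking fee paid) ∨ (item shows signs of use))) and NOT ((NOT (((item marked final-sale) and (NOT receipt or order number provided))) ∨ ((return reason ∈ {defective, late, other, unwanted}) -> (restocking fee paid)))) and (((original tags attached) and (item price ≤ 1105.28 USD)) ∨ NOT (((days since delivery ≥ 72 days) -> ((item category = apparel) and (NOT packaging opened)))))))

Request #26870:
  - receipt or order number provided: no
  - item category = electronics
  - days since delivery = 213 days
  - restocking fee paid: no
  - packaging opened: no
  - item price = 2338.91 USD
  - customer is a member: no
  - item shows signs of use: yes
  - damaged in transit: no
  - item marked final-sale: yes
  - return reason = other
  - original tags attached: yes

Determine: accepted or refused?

Refused

Atomic conditions:
  customer is a member: no → false
  NOT damaged in transit: no → true
  restocking fee paid: no → false
  item shows signs of use: yes → true
  item marked final-sale: yes → true
  NOT receipt or order number provided: no → true
  return reason ∈ {defective, late, other, unwanted}: other is in the set → true
  original tags attached: yes → true
  item price ≤ 1105.28 USD: 2338.91 ≤ 1105.28 is false
  days since delivery ≥ 72 days: 213 ≥ 72 is true
  item category = apparel: electronics == apparel is false
  NOT packaging opened: no → true
Combine:
[1.1.1] false OR true = true
[1.1.2] false OR true = true
[1.1] true AND true = true
[1.2.1.1.1] true AND true = true
[1.2.1.1] NOT true = false
[1.2.1.2] true → false = false
[1.2.1] false OR false = false
[1.2] NOT false = true
[1.3.1] true AND false = false
[1.3.2.1.2] false AND true = false
[1.3.2.1] true → false = false
[1.3.2] NOT false = true
[1.3] false OR true = true
[1] true AND true AND true = true
[root] NOT true = false
Overall: false → refused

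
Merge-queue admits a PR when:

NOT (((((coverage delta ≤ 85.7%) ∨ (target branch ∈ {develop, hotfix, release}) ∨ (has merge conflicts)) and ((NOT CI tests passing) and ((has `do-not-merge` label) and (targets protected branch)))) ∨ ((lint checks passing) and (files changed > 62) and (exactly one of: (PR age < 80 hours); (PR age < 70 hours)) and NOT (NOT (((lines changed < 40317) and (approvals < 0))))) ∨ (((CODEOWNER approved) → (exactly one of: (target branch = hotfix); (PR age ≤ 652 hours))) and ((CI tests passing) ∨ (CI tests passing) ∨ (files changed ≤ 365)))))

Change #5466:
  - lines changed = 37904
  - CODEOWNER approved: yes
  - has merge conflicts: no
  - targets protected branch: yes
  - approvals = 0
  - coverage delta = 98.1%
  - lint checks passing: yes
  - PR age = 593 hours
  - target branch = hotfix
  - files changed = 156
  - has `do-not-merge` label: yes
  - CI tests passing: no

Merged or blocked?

Atomic conditions:
  coverage delta ≤ 85.7%: 98.1 ≤ 85.7 is false
  target branch ∈ {develop, hotfix, release}: hotfix is in the set → true
  has merge conflicts: no → false
  NOT CI tests passing: no → true
  has `do-not-merge` label: yes → true
  targets protected branch: yes → true
  lint checks passing: yes → true
  files changed > 62: 156 > 62 is true
  PR age < 80 hours: 593 < 80 is false
  PR age < 70 hours: 593 < 70 is false
  lines changed < 40317: 37904 < 40317 is true
  approvals < 0: 0 < 0 is false
  CODEOWNER approved: yes → true
  target branch = hotfix: hotfix == hotfix is true
  PR age ≤ 652 hours: 593 ≤ 652 is true
  CI tests passing: no → false
  files changed ≤ 365: 156 ≤ 365 is true
Combine:
[1.1.1] false OR true OR false = true
[1.1.2.2] true AND true = true
[1.1.2] true AND true = true
[1.1] true AND true = true
[1.2.3] exactly-one(false, false) = false
[1.2.4.1.1] true AND false = false
[1.2.4.1] NOT false = true
[1.2.4] NOT true = false
[1.2] true AND true AND false AND false = false
[1.3.1.2] exactly-one(true, true) = false
[1.3.1] true → false = false
[1.3.2] false OR false OR true = true
[1.3] false AND true = false
[1] true OR false OR false = true
[root] NOT true = false
Overall: false → blocked

Blocked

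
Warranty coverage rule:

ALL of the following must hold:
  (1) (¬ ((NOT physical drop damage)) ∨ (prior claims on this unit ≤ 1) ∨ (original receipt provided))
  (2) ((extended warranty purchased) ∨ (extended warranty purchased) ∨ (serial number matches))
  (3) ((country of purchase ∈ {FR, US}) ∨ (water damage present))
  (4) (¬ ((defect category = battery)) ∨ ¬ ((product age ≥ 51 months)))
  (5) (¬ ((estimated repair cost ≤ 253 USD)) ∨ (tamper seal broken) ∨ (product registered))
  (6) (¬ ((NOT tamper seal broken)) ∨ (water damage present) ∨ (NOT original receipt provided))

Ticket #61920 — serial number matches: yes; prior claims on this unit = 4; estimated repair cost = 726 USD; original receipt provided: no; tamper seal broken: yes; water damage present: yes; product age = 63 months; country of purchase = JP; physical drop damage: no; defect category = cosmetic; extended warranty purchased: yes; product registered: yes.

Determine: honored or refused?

Atomic conditions:
  NOT physical drop damage: no → true
  prior claims on this unit ≤ 1: 4 ≤ 1 is false
  original receipt provided: no → false
  extended warranty purchased: yes → true
  serial number matches: yes → true
  country of purchase ∈ {FR, US}: JP is not in the set → false
  water damage present: yes → true
  defect category = battery: cosmetic == battery is false
  product age ≥ 51 months: 63 ≥ 51 is true
  estimated repair cost ≤ 253 USD: 726 ≤ 253 is false
  tamper seal broken: yes → true
  product registered: yes → true
  NOT tamper seal broken: yes → false
  NOT original receipt provided: no → true
Combine:
[1.1] NOT true = false
[1] false OR false OR false = false
[2] true OR true OR true = true
[3] false OR true = true
[4.1] NOT false = true
[4.2] NOT true = false
[4] true OR false = true
[5.1] NOT false = true
[5] true OR true OR true = true
[6.1] NOT false = true
[6] true OR true OR true = true
[root] false AND true AND true AND true AND true AND true = false
Overall: false → refused

Refused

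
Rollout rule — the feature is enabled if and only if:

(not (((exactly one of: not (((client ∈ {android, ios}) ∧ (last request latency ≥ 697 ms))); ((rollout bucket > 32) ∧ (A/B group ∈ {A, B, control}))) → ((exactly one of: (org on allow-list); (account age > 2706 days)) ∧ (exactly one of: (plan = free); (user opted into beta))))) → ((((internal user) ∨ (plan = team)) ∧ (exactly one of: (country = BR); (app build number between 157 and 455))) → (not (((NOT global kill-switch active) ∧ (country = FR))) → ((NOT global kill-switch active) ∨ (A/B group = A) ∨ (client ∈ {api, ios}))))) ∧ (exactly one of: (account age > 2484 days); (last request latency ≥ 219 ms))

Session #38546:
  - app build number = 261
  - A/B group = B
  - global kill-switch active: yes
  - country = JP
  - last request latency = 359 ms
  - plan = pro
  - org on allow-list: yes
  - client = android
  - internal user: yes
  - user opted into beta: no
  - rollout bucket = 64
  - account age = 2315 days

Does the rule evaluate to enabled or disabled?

Enabled

Atomic conditions:
  client ∈ {android, ios}: android is in the set → true
  last request latency ≥ 697 ms: 359 ≥ 697 is false
  rollout bucket > 32: 64 > 32 is true
  A/B group ∈ {A, B, control}: B is in the set → true
  org on allow-list: yes → true
  account age > 2706 days: 2315 > 2706 is false
  plan = free: pro == free is false
  user opted into beta: no → false
  internal user: yes → true
  plan = team: pro == team is false
  country = BR: JP == BR is false
  app build number between 157 and 455: 261 in [157, 455] is true
  NOT global kill-switch active: yes → false
  country = FR: JP == FR is false
  A/B group = A: B == A is false
  client ∈ {api, ios}: android is not in the set → false
  account age > 2484 days: 2315 > 2484 is false
  last request latency ≥ 219 ms: 359 ≥ 219 is true
Combine:
[1.1.1.1.1.1] true AND false = false
[1.1.1.1.1] NOT false = true
[1.1.1.1.2] true AND true = true
[1.1.1.1] exactly-one(true, true) = false
[1.1.1.2.1] exactly-one(true, false) = true
[1.1.1.2.2] exactly-one(false, false) = false
[1.1.1.2] true AND false = false
[1.1.1] false → false (antecedent false ⇒ implication holds) = true
[1.1] NOT true = false
[1.2.1.1] true OR false = true
[1.2.1.2] exactly-one(false, true) = true
[1.2.1] true AND true = true
[1.2.2.1.1] false AND false = false
[1.2.2.1] NOT false = true
[1.2.2.2] false OR false OR false = false
[1.2.2] true → false = false
[1.2] true → false = false
[1] false → false (antecedent false ⇒ implication holds) = true
[2] exactly-one(false, true) = true
[root] true AND true = true
Overall: true → enabled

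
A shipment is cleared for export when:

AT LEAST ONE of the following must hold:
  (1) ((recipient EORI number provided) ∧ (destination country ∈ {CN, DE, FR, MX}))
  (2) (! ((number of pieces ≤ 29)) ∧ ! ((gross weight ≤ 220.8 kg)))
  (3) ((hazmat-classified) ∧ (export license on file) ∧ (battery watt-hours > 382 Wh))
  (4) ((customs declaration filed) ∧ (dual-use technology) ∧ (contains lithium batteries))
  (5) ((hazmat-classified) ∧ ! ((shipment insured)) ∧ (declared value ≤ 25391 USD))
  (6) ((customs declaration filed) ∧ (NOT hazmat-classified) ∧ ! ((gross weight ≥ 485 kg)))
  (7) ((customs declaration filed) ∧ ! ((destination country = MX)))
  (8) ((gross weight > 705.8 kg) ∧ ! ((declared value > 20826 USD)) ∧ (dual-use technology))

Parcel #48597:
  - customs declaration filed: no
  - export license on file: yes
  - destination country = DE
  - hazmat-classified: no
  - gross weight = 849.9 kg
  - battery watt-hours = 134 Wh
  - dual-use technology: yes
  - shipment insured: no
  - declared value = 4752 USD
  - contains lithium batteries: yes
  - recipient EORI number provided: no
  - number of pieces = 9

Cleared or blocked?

Atomic conditions:
  recipient EORI number provided: no → false
  destination country ∈ {CN, DE, FR, MX}: DE is in the set → true
  number of pieces ≤ 29: 9 ≤ 29 is true
  gross weight ≤ 220.8 kg: 849.9 ≤ 220.8 is false
  hazmat-classified: no → false
  export license on file: yes → true
  battery watt-hours > 382 Wh: 134 > 382 is false
  customs declaration filed: no → false
  dual-use technology: yes → true
  contains lithium batteries: yes → true
  shipment insured: no → false
  declared value ≤ 25391 USD: 4752 ≤ 25391 is true
  NOT hazmat-classified: no → true
  gross weight ≥ 485 kg: 849.9 ≥ 485 is true
  destination country = MX: DE == MX is false
  gross weight > 705.8 kg: 849.9 > 705.8 is true
  declared value > 20826 USD: 4752 > 20826 is false
Combine:
[1] false AND true = false
[2.1] NOT true = false
[2.2] NOT false = true
[2] false AND true = false
[3] false AND true AND false = false
[4] false AND true AND true = false
[5.2] NOT false = true
[5] false AND true AND true = false
[6.3] NOT true = false
[6] false AND true AND false = false
[7.2] NOT false = true
[7] false AND true = false
[8.2] NOT false = true
[8] true AND true AND true = true
[root] false OR false OR false OR false OR false OR false OR false OR true = true
Overall: true → cleared

Cleared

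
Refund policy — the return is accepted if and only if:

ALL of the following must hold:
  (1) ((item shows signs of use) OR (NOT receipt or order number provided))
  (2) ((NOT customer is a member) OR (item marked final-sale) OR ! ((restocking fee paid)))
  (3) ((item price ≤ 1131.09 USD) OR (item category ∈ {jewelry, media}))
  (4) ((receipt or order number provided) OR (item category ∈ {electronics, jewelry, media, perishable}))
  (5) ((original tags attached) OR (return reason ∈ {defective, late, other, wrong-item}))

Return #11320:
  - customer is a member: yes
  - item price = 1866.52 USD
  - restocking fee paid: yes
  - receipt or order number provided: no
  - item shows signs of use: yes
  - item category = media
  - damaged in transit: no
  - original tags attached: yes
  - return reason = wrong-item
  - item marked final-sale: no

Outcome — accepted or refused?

Refused

Atomic conditions:
  item shows signs of use: yes → true
  NOT receipt or order number provided: no → true
  NOT customer is a member: yes → false
  item marked final-sale: no → false
  restocking fee paid: yes → true
  item price ≤ 1131.09 USD: 1866.52 ≤ 1131.09 is false
  item category ∈ {jewelry, media}: media is in the set → true
  receipt or order number provided: no → false
  item category ∈ {electronics, jewelry, media, perishable}: media is in the set → true
  original tags attached: yes → true
  return reason ∈ {defective, late, other, wrong-item}: wrong-item is in the set → true
Combine:
[1] true OR true = true
[2.3] NOT true = false
[2] false OR false OR false = false
[3] false OR true = true
[4] false OR true = true
[5] true OR true = true
[root] true AND false AND true AND true AND true = false
Overall: false → refused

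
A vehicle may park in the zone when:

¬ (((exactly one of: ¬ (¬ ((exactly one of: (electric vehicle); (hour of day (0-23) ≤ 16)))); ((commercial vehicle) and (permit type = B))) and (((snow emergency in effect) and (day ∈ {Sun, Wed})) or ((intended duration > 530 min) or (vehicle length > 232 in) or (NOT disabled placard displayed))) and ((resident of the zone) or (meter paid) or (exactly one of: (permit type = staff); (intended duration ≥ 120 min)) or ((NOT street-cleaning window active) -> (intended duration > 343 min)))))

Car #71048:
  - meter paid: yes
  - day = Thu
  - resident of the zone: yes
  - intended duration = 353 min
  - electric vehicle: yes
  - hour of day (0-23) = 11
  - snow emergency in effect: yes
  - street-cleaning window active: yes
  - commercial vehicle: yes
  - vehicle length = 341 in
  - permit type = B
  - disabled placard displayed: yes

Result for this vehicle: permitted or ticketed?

Ticketed

Atomic conditions:
  electric vehicle: yes → true
  hour of day (0-23) ≤ 16: 11 ≤ 16 is true
  commercial vehicle: yes → true
  permit type = B: B == B is true
  snow emergency in effect: yes → true
  day ∈ {Sun, Wed}: Thu is not in the set → false
  intended duration > 530 min: 353 > 530 is false
  vehicle length > 232 in: 341 > 232 is true
  NOT disabled placard displayed: yes → false
  resident of the zone: yes → true
  meter paid: yes → true
  permit type = staff: B == staff is false
  intended duration ≥ 120 min: 353 ≥ 120 is true
  NOT street-cleaning window active: yes → false
  intended duration > 343 min: 353 > 343 is true
Combine:
[1.1.1.1.1] exactly-one(true, true) = false
[1.1.1.1] NOT false = true
[1.1.1] NOT true = false
[1.1.2] true AND true = true
[1.1] exactly-one(false, true) = true
[1.2.1] true AND false = false
[1.2.2] false OR true OR false = true
[1.2] false OR true = true
[1.3.3] exactly-one(false, true) = true
[1.3.4] false → true (antecedent false ⇒ implication holds) = true
[1.3] true OR true OR true OR true = true
[1] true AND true AND true = true
[root] NOT true = false
Overall: false → ticketed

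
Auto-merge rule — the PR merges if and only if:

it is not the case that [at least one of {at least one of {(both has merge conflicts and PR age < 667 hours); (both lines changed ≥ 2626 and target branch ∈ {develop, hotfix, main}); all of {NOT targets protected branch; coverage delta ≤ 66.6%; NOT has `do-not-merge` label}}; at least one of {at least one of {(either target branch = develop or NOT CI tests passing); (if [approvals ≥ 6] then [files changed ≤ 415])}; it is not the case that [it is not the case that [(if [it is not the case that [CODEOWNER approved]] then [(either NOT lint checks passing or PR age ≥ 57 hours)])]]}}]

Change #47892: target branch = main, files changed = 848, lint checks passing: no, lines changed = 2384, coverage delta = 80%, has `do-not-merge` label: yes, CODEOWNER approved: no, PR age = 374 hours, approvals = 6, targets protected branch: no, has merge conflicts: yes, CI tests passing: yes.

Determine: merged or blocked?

Atomic conditions:
  has merge conflicts: yes → true
  PR age < 667 hours: 374 < 667 is true
  lines changed ≥ 2626: 2384 ≥ 2626 is false
  target branch ∈ {develop, hotfix, main}: main is in the set → true
  NOT targets protected branch: no → true
  coverage delta ≤ 66.6%: 80 ≤ 66.6 is false
  NOT has `do-not-merge` label: yes → false
  target branch = develop: main == develop is false
  NOT CI tests passing: yes → false
  approvals ≥ 6: 6 ≥ 6 is true
  files changed ≤ 415: 848 ≤ 415 is false
  CODEOWNER approved: no → false
  NOT lint checks passing: no → true
  PR age ≥ 57 hours: 374 ≥ 57 is true
Combine:
[1.1.1] true AND true = true
[1.1.2] false AND true = false
[1.1.3] true AND false AND false = false
[1.1] true OR false OR false = true
[1.2.1.1] false OR false = false
[1.2.1.2] true → false = false
[1.2.1] false OR false = false
[1.2.2.1.1.1] NOT false = true
[1.2.2.1.1.2] true OR true = true
[1.2.2.1.1] true → true = true
[1.2.2.1] NOT true = false
[1.2.2] NOT false = true
[1.2] false OR true = true
[1] true OR true = true
[root] NOT true = false
Overall: false → blocked

Blocked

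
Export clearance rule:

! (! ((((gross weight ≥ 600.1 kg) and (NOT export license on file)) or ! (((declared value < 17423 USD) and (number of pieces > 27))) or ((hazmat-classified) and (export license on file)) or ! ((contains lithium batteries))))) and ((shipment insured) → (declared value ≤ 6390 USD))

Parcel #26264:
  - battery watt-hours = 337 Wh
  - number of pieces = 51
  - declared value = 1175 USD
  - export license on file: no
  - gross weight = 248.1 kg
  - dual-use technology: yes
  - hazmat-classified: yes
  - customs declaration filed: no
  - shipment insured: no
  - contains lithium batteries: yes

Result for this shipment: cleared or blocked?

Blocked

Atomic conditions:
  gross weight ≥ 600.1 kg: 248.1 ≥ 600.1 is false
  NOT export license on file: no → true
  declared value < 17423 USD: 1175 < 17423 is true
  number of pieces > 27: 51 > 27 is true
  hazmat-classified: yes → true
  export license on file: no → false
  contains lithium batteries: yes → true
  shipment insured: no → false
  declared value ≤ 6390 USD: 1175 ≤ 6390 is true
Combine:
[1.1.1.1] false AND true = false
[1.1.1.2.1] true AND true = true
[1.1.1.2] NOT true = false
[1.1.1.3] true AND false = false
[1.1.1.4] NOT true = false
[1.1.1] false OR false OR false OR false = false
[1.1] NOT false = true
[1] NOT true = false
[2] false → true (antecedent false ⇒ implication holds) = true
[root] false AND true = false
Overall: false → blocked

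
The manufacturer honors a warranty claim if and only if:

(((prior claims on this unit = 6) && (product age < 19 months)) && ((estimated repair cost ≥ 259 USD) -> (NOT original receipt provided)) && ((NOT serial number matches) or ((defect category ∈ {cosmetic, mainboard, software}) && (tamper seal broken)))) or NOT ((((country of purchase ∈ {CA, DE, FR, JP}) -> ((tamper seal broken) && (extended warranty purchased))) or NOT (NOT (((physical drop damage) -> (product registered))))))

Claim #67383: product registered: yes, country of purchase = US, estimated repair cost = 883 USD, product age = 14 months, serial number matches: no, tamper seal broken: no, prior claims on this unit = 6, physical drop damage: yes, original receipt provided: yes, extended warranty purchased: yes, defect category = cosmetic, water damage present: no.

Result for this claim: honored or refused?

Atomic conditions:
  prior claims on this unit = 6: 6 == 6 is true
  product age < 19 months: 14 < 19 is true
  estimated repair cost ≥ 259 USD: 883 ≥ 259 is true
  NOT original receipt provided: yes → false
  NOT serial number matches: no → true
  defect category ∈ {cosmetic, mainboard, software}: cosmetic is in the set → true
  tamper seal broken: no → false
  country of purchase ∈ {CA, DE, FR, JP}: US is not in the set → false
  extended warranty purchased: yes → true
  physical drop damage: yes → true
  product registered: yes → true
Combine:
[1.1] true AND true = true
[1.2] true → false = false
[1.3.2] true AND false = false
[1.3] true OR false = true
[1] true AND false AND true = false
[2.1.1.2] false AND true = false
[2.1.1] false → false (antecedent false ⇒ implication holds) = true
[2.1.2.1.1] true → true = true
[2.1.2.1] NOT true = false
[2.1.2] NOT false = true
[2.1] true OR true = true
[2] NOT true = false
[root] false OR false = false
Overall: false → refused

Refused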